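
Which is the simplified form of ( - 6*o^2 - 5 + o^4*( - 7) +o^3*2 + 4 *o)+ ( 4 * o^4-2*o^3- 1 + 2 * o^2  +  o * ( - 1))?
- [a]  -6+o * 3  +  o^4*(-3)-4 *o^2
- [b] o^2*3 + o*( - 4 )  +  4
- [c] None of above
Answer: a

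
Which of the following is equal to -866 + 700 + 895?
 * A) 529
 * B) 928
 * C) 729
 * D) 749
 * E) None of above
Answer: C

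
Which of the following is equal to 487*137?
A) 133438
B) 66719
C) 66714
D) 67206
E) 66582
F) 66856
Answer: B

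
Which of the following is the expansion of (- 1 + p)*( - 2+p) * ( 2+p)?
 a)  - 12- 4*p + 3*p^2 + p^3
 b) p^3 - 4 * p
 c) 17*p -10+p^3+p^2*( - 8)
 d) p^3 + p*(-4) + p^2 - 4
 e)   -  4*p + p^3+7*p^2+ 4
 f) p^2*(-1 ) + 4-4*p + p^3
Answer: f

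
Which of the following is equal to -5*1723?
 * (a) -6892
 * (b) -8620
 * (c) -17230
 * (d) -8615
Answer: d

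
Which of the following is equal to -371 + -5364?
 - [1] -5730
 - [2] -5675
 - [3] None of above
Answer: 3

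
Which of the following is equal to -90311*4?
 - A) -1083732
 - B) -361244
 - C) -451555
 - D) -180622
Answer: B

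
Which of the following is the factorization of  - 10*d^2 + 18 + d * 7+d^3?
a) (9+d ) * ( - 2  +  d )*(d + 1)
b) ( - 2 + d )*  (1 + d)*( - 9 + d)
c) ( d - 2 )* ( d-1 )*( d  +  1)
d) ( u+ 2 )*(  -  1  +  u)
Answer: b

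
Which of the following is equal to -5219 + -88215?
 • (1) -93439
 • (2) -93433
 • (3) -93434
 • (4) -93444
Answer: 3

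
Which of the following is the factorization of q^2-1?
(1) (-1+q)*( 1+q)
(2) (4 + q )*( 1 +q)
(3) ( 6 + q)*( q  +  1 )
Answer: 1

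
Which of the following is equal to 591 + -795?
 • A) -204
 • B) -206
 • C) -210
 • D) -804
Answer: A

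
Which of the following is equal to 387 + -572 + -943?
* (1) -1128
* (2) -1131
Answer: 1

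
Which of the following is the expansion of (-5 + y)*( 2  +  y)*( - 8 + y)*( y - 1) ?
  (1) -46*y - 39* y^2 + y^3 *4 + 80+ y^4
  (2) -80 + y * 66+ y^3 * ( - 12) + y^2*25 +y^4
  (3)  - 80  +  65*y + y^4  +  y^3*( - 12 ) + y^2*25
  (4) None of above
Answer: 2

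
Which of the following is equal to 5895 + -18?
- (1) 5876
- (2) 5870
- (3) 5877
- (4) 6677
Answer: 3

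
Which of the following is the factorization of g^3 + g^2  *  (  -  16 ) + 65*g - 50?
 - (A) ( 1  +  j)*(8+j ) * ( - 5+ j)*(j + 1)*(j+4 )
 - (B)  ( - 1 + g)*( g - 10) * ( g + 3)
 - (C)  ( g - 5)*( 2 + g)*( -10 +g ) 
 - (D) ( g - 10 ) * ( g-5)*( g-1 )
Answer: D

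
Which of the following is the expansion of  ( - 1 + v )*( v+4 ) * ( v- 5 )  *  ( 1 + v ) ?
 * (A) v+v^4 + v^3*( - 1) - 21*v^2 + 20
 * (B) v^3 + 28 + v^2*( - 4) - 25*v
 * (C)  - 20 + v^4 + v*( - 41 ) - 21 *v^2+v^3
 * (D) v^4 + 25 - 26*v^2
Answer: A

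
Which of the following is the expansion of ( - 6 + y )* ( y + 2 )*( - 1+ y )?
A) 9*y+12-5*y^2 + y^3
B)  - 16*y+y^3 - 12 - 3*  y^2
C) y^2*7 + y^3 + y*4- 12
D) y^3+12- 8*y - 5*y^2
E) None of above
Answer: D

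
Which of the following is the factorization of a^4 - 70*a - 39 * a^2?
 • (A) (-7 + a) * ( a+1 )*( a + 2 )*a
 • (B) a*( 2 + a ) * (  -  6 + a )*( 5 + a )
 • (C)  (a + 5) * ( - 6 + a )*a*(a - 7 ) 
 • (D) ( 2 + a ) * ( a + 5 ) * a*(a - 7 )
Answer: D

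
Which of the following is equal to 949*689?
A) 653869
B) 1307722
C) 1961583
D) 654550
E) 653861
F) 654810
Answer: E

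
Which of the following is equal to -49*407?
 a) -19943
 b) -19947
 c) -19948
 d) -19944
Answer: a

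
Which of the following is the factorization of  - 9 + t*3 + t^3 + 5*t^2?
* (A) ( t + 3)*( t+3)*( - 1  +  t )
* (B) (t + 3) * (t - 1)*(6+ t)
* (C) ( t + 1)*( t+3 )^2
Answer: A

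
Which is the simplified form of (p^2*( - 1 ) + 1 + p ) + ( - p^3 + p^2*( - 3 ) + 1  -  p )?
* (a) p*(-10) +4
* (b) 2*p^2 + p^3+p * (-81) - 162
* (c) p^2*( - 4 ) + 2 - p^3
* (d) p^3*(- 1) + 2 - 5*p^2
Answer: c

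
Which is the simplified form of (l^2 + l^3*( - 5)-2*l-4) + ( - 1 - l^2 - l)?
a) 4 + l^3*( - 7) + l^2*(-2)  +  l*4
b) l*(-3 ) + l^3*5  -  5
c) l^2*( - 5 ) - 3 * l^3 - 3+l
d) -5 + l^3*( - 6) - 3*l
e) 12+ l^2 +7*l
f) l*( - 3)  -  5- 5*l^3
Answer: f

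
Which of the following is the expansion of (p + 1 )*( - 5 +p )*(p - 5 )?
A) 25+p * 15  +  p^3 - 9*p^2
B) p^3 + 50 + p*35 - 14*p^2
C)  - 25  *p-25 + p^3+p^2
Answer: A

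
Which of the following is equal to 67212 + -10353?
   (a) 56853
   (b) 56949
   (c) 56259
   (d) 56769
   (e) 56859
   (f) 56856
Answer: e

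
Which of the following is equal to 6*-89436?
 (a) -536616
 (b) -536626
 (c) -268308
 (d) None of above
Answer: a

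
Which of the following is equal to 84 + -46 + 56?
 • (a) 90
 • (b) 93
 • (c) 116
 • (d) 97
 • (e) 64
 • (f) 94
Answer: f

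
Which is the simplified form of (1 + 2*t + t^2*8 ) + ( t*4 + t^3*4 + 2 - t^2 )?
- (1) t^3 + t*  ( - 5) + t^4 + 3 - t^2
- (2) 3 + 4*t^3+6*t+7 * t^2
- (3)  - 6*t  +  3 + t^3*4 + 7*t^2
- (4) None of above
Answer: 2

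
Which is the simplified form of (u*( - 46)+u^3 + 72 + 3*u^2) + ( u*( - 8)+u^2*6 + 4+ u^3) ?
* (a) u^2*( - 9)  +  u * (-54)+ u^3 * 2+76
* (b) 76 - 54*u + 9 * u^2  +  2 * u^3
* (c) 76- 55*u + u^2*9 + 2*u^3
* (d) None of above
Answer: b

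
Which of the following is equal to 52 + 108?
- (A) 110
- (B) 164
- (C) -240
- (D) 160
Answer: D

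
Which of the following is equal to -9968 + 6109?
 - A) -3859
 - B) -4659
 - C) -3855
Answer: A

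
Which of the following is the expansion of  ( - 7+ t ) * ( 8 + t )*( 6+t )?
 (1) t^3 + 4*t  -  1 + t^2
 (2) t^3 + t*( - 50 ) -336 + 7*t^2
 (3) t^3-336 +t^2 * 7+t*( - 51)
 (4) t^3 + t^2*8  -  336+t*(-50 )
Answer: 2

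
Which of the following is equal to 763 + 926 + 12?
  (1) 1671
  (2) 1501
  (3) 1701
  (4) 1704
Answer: 3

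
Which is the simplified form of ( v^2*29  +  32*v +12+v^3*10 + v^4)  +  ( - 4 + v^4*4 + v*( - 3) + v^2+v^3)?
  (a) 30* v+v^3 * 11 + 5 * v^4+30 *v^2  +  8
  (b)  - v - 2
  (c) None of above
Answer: c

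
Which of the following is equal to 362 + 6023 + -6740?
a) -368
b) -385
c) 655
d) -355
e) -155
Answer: d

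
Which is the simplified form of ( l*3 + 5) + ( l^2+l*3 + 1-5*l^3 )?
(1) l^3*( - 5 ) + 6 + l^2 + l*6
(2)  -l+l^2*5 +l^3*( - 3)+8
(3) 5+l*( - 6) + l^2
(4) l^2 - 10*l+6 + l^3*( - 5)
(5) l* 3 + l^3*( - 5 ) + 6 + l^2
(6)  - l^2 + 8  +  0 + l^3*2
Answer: 1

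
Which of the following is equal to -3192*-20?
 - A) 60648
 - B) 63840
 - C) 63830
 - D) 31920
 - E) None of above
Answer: B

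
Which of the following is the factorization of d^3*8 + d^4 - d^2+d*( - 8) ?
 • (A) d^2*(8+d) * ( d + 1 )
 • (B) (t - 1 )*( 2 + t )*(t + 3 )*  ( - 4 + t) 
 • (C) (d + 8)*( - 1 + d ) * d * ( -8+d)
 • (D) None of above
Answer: D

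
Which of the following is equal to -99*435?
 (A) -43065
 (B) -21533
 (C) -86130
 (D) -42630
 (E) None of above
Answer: A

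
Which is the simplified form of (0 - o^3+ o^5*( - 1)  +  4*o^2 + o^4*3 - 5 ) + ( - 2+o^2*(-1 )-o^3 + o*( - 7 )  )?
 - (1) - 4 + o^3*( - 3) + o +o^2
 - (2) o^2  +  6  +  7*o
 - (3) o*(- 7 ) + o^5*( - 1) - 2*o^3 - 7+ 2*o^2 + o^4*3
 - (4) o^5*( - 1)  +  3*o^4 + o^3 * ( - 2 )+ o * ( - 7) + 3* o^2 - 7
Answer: 4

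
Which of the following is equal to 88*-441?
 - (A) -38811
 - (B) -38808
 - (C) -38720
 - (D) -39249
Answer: B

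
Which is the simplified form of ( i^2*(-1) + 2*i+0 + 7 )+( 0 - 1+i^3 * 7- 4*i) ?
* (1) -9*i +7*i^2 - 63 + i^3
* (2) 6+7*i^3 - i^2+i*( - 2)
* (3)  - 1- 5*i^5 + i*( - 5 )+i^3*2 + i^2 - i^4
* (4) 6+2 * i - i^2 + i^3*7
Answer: 2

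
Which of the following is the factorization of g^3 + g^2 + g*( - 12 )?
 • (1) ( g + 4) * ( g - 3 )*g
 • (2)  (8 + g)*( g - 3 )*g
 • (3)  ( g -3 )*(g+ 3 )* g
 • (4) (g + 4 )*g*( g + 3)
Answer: 1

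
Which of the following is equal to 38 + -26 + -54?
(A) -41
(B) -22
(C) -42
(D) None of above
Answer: C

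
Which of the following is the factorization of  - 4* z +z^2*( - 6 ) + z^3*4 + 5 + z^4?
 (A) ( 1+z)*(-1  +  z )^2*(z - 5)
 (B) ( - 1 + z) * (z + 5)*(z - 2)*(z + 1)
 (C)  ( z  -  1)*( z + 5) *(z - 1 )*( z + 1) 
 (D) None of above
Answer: C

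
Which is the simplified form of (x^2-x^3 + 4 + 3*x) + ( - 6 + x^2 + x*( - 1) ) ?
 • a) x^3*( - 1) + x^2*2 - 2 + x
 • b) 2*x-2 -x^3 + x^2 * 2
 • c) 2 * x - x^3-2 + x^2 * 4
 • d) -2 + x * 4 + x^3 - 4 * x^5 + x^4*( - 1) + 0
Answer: b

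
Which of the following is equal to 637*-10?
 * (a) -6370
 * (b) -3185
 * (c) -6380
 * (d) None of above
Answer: a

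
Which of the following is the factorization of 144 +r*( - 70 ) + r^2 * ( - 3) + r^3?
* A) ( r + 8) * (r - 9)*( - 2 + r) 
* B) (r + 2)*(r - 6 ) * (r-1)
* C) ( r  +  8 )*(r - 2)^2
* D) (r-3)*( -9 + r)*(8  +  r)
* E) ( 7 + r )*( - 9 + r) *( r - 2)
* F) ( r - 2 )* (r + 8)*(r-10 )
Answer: A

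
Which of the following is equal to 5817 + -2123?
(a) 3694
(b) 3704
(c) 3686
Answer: a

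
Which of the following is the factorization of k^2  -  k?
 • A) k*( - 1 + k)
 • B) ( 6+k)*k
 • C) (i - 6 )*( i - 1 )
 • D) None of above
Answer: A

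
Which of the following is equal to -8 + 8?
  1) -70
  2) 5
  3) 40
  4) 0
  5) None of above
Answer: 4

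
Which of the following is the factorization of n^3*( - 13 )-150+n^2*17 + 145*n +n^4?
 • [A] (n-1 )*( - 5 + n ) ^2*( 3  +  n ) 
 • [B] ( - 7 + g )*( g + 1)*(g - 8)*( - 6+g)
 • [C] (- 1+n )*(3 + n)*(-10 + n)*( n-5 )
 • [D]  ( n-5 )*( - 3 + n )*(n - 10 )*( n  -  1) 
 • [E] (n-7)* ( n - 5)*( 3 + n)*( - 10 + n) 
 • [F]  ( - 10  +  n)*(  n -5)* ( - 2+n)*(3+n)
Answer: C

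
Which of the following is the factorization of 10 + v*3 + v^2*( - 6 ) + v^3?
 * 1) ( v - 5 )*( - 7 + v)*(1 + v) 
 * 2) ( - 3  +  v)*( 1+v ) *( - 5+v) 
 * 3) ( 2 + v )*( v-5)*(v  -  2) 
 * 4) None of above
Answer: 4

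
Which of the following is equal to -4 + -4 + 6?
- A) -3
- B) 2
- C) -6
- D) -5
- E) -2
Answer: E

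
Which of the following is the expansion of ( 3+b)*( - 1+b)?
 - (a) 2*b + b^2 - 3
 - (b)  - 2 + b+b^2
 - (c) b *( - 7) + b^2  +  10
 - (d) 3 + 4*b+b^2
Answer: a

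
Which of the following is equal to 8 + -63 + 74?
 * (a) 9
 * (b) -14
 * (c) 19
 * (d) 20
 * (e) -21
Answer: c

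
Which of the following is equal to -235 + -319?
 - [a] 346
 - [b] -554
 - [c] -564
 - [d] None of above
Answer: b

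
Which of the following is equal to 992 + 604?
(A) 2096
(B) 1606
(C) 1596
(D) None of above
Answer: C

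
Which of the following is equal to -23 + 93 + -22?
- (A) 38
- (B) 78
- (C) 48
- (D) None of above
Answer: C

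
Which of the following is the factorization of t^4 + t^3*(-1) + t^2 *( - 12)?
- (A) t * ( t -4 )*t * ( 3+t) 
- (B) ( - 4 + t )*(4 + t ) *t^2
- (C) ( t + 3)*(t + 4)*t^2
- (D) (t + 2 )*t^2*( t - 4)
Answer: A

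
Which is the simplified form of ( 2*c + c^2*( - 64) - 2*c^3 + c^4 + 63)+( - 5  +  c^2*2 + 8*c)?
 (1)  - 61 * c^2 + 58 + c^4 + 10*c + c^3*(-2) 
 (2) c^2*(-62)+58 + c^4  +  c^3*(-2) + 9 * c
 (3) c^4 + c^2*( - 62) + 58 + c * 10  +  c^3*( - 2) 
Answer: 3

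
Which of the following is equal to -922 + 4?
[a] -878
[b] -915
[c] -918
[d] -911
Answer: c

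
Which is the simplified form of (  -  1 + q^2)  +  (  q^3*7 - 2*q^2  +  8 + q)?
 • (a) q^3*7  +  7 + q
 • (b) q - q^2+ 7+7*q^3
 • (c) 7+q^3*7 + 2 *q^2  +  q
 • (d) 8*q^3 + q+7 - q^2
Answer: b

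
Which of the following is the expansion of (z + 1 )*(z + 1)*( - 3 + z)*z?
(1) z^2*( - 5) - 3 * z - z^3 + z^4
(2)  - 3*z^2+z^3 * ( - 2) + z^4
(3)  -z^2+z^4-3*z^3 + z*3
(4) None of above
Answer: 1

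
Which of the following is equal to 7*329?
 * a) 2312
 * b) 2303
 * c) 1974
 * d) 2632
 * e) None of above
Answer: b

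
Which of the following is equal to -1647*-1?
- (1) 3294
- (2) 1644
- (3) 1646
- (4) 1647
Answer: 4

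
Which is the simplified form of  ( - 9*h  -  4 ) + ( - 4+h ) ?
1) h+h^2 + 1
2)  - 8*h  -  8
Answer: 2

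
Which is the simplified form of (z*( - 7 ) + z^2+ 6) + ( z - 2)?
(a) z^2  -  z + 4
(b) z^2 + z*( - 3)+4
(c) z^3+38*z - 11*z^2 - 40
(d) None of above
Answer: d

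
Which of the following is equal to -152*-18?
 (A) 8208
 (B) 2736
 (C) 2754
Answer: B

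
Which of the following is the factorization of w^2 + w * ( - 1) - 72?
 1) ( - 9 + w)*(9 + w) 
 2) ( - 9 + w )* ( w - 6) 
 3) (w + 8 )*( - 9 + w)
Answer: 3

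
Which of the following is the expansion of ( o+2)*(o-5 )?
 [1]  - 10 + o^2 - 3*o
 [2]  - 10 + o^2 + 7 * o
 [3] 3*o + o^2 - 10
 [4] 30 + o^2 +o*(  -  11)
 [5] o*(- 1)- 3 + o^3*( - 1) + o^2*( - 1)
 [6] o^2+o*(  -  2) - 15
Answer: 1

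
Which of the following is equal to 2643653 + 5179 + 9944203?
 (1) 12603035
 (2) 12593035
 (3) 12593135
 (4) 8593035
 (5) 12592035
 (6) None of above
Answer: 2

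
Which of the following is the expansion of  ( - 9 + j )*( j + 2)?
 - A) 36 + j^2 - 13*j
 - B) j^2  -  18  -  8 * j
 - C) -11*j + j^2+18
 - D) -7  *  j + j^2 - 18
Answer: D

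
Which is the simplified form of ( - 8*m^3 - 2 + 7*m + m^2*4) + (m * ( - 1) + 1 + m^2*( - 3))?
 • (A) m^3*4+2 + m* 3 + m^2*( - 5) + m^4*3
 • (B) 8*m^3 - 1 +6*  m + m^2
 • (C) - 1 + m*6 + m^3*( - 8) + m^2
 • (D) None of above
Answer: C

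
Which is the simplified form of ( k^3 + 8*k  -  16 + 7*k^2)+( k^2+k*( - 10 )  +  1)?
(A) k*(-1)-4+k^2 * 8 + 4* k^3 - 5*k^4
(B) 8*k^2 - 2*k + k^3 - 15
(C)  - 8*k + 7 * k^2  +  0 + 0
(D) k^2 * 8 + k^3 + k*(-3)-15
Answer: B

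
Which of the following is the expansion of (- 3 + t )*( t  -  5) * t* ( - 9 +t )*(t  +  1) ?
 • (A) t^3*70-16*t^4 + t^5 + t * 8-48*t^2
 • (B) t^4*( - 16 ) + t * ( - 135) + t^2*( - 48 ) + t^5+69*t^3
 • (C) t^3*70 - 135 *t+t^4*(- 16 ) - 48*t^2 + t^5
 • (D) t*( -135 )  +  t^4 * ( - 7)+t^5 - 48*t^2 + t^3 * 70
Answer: C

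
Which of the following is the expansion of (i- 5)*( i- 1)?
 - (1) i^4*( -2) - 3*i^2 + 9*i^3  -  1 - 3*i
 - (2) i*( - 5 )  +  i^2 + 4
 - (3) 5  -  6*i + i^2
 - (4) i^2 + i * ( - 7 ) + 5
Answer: 3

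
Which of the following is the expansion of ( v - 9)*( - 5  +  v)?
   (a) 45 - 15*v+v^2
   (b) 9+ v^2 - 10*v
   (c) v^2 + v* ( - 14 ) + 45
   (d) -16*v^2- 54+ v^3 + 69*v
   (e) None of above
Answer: c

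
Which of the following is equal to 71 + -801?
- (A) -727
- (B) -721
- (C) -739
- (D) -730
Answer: D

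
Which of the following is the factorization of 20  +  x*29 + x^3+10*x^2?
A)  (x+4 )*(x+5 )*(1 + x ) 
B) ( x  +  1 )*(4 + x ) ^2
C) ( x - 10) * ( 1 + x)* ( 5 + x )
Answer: A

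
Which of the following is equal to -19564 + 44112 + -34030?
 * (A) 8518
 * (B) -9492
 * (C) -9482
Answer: C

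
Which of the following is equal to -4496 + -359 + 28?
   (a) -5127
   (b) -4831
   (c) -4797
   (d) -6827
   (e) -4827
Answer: e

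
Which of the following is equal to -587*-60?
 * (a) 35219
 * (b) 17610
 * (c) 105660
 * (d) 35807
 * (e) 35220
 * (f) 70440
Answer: e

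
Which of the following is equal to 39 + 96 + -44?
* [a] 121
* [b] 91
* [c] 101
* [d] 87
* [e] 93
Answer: b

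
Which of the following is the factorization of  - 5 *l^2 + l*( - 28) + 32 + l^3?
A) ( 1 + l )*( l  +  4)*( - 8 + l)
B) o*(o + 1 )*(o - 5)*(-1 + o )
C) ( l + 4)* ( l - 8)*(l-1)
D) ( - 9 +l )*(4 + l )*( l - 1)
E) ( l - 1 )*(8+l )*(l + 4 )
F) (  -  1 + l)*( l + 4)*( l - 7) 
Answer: C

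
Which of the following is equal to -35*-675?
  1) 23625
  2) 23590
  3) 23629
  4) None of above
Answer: 1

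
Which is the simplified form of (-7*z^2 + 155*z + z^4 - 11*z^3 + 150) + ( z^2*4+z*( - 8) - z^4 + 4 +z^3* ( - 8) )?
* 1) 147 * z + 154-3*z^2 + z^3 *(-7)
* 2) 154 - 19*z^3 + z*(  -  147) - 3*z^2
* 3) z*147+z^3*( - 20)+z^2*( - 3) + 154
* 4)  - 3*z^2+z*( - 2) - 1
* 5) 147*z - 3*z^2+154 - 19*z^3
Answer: 5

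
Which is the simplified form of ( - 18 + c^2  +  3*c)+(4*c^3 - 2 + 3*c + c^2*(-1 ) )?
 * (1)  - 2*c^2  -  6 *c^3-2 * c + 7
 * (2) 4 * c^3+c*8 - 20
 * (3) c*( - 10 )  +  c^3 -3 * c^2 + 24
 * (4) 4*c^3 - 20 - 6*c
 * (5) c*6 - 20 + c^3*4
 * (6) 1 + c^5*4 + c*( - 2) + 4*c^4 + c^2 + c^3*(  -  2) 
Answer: 5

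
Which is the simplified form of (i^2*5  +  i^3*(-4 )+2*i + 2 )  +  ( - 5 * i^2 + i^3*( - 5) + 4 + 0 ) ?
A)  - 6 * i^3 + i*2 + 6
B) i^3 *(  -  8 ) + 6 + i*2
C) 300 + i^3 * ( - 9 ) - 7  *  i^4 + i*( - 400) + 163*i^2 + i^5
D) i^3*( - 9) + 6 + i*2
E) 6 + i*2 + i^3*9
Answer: D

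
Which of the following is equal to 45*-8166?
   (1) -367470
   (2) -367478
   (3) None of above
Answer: 1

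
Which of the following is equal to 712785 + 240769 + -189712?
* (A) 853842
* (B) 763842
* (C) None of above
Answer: B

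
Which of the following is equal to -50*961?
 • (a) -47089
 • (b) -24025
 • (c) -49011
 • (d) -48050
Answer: d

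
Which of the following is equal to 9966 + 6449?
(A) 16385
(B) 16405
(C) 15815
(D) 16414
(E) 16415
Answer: E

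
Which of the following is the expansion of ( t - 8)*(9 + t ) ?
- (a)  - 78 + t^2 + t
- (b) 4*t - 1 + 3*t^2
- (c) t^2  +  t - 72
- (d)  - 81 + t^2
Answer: c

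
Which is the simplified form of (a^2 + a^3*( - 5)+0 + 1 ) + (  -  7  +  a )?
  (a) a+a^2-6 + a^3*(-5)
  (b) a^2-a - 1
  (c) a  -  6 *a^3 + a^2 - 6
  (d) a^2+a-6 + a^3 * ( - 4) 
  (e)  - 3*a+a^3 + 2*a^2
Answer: a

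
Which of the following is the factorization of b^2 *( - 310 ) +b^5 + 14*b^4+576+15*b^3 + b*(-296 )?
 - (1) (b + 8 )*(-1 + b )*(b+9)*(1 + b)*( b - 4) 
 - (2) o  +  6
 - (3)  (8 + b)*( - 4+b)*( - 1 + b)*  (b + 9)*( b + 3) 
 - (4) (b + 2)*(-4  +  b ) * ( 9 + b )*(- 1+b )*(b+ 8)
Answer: 4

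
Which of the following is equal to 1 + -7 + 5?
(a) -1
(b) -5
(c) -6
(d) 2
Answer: a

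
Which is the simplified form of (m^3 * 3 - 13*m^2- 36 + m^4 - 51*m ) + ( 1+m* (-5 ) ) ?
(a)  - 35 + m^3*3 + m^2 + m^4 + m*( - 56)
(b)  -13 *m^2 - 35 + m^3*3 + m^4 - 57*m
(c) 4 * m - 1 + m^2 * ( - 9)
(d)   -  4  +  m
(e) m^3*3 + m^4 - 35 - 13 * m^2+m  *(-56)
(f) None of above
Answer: e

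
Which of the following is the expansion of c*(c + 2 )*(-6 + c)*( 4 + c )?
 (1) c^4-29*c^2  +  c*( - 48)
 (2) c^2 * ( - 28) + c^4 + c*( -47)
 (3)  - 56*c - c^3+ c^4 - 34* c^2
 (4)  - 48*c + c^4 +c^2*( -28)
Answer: 4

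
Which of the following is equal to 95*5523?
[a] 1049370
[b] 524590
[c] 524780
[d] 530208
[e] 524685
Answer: e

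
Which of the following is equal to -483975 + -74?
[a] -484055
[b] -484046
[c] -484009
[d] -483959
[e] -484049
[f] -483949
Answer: e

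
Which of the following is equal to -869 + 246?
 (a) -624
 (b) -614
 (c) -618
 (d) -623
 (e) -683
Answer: d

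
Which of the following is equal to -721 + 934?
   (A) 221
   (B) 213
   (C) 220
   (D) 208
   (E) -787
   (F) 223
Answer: B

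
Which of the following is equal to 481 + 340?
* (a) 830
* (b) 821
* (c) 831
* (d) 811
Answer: b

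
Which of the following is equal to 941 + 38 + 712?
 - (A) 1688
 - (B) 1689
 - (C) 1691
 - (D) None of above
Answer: C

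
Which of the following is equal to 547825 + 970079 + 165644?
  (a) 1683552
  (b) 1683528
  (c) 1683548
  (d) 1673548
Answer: c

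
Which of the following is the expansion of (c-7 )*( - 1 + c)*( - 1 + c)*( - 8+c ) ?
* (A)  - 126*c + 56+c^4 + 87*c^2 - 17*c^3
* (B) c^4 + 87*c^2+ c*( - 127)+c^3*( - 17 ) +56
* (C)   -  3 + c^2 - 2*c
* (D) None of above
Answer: B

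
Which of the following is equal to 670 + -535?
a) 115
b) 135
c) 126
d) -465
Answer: b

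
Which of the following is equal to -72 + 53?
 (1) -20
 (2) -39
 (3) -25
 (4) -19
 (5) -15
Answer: 4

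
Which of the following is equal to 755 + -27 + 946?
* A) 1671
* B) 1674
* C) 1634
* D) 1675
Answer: B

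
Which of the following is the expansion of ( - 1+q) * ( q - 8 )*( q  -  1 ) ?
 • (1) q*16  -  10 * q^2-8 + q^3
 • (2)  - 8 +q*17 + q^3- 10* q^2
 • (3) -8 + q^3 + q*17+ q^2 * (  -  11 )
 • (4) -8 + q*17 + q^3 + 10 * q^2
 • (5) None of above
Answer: 2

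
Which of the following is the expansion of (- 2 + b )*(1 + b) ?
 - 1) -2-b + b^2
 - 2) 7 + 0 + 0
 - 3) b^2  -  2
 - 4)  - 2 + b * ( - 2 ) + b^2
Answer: 1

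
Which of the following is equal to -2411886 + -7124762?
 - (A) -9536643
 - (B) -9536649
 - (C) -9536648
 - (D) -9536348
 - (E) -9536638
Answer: C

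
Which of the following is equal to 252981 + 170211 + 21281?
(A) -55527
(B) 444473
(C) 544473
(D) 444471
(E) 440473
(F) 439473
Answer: B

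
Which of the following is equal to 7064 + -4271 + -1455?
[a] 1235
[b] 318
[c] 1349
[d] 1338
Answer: d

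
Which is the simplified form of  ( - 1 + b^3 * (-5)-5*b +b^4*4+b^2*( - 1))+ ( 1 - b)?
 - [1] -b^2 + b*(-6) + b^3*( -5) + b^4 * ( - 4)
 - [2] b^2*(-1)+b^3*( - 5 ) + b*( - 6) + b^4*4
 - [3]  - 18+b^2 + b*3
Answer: 2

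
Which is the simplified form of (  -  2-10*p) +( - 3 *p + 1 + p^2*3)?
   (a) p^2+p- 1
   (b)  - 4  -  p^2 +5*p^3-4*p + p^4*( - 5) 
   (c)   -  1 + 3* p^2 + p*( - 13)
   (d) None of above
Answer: c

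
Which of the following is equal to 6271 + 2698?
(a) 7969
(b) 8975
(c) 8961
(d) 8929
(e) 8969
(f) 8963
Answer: e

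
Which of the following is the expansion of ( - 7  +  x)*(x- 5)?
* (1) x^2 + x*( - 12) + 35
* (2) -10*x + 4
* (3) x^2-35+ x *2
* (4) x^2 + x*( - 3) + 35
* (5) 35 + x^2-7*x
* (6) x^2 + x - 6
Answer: 1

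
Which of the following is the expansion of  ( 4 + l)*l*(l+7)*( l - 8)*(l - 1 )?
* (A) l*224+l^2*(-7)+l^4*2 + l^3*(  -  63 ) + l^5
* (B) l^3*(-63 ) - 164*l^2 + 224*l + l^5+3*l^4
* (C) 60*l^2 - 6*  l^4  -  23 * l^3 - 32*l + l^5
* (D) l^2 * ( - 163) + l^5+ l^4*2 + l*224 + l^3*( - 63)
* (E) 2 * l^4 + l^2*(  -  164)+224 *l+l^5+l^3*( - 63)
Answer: E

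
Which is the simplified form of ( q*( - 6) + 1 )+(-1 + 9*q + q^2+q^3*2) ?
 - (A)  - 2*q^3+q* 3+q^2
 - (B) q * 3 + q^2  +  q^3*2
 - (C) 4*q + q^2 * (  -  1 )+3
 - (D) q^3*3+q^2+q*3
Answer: B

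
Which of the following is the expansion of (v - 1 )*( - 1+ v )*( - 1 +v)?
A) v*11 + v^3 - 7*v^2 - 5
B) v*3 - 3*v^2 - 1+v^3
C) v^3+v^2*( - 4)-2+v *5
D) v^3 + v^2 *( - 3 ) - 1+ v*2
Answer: B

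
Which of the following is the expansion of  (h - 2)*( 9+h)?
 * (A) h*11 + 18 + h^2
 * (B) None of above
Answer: B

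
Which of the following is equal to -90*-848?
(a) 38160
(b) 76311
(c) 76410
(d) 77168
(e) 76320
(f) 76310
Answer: e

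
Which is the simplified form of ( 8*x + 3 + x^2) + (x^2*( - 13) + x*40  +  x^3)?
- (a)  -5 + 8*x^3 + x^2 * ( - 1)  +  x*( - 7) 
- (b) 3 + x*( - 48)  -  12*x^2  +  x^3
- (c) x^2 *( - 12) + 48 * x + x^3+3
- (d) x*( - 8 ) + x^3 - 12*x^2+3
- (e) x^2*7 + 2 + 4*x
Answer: c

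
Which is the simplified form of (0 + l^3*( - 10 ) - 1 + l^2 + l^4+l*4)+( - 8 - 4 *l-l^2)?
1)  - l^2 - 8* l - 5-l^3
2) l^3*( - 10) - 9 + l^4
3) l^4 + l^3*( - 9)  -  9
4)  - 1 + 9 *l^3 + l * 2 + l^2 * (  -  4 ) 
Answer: 2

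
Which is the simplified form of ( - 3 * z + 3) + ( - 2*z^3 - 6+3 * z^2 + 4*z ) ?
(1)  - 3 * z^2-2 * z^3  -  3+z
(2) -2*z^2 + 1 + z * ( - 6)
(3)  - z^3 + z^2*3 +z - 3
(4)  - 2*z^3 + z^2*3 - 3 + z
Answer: 4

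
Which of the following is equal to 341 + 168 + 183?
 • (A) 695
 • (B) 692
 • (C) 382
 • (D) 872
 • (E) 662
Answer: B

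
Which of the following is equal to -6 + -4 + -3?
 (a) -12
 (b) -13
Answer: b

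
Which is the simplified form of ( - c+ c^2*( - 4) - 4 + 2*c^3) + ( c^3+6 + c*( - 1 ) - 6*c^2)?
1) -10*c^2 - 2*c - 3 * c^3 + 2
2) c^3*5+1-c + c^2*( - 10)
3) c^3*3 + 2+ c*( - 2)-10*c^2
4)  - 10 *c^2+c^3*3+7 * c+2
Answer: 3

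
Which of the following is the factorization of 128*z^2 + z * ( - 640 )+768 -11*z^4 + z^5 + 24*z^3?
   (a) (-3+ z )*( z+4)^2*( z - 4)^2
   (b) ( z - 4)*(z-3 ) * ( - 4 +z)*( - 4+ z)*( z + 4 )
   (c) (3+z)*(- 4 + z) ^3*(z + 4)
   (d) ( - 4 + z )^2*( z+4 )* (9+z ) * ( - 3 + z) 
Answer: b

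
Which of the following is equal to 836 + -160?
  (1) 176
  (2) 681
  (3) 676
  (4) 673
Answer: 3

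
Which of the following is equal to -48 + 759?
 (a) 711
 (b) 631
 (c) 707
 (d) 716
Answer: a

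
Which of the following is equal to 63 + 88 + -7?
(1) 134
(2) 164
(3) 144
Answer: 3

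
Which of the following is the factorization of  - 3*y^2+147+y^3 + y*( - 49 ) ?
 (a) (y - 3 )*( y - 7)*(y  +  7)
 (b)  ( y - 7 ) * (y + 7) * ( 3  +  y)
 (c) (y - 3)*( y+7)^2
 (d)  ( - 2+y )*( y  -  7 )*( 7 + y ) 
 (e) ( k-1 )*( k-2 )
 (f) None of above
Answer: a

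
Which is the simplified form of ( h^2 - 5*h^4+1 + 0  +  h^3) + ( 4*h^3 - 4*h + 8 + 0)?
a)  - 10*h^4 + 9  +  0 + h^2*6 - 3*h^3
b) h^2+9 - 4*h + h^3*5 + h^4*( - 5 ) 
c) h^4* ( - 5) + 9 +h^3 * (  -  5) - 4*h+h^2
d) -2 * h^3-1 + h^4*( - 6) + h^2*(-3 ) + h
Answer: b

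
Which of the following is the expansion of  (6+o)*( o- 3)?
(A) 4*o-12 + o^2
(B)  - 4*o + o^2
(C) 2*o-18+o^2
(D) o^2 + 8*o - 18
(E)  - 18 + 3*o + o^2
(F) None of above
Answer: E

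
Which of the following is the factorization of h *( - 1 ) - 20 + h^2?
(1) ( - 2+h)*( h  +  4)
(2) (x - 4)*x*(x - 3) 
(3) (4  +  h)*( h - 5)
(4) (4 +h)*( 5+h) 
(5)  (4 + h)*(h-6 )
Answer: 3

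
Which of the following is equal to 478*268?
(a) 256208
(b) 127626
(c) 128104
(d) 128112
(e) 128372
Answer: c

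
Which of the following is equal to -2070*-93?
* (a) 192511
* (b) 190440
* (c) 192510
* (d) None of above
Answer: c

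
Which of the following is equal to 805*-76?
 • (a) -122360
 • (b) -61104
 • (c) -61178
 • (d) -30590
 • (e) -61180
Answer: e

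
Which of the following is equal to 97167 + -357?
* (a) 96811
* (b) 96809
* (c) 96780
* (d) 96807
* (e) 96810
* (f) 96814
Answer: e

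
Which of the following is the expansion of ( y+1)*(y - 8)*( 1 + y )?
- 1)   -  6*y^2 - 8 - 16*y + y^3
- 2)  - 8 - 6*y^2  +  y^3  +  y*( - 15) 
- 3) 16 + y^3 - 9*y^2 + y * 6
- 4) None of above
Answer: 2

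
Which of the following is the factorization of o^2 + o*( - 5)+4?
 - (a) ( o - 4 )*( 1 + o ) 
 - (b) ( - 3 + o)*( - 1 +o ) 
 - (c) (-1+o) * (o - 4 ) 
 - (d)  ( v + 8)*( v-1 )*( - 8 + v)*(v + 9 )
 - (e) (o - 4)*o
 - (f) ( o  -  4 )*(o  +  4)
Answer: c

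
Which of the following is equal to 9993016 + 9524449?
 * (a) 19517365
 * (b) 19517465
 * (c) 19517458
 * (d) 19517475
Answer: b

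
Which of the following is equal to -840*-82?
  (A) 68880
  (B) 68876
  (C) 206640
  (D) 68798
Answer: A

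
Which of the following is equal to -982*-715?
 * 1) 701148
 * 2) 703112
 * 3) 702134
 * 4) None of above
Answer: 4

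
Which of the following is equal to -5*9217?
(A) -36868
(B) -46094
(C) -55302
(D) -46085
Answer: D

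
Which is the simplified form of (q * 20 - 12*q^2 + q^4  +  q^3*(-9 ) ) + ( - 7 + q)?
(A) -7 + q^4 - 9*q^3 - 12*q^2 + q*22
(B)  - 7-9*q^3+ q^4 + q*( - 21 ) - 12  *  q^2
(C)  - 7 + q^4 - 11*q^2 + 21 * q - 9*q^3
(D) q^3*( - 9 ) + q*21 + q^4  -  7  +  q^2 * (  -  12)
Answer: D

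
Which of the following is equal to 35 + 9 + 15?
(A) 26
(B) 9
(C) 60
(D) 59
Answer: D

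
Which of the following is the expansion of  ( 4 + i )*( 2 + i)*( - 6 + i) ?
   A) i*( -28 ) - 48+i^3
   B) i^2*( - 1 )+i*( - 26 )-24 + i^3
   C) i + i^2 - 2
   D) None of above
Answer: A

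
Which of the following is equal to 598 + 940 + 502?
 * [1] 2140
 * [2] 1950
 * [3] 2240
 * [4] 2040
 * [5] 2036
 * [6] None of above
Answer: 4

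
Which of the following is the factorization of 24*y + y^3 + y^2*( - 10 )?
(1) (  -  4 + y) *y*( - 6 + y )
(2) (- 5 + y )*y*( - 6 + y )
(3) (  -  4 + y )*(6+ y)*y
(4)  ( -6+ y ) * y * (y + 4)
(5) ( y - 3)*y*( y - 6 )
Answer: 1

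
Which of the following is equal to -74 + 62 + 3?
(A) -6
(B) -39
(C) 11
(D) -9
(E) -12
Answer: D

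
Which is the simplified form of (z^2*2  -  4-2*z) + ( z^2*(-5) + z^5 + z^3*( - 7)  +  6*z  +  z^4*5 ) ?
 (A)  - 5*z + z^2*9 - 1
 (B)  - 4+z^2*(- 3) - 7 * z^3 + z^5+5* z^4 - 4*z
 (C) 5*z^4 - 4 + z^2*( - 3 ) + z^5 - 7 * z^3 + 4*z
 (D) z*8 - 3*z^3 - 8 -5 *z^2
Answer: C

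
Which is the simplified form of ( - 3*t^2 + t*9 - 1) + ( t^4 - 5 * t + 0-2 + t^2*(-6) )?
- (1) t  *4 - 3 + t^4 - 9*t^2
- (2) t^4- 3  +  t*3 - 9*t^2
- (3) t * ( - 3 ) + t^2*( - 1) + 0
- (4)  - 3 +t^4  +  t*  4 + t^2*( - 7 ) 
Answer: 1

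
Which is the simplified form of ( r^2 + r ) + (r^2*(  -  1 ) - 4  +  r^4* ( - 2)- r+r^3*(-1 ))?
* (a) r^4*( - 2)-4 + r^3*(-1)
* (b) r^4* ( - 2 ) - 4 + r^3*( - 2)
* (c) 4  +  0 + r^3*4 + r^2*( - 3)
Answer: a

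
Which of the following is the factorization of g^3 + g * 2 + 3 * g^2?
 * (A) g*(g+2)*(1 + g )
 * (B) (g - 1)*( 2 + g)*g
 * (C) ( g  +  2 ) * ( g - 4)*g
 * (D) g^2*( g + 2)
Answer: A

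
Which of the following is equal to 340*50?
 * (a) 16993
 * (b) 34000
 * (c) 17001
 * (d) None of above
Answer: d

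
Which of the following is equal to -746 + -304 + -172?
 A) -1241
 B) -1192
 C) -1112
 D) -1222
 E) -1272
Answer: D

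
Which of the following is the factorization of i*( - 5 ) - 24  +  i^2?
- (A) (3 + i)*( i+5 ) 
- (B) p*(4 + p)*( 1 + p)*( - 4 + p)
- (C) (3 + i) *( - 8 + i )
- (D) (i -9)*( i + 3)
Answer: C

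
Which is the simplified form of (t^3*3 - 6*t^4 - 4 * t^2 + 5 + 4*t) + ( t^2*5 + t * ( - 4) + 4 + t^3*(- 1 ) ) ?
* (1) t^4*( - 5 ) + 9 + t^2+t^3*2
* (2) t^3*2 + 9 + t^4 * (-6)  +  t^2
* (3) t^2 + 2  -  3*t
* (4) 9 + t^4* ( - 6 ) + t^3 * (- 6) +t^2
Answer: 2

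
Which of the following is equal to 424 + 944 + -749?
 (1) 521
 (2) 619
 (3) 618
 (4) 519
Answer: 2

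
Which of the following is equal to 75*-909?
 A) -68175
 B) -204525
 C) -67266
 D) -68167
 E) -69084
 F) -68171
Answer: A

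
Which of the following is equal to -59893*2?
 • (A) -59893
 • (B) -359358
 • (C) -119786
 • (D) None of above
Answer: C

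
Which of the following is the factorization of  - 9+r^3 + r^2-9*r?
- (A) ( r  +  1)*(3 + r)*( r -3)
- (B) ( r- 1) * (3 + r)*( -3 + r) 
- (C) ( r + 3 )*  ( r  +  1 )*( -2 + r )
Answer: A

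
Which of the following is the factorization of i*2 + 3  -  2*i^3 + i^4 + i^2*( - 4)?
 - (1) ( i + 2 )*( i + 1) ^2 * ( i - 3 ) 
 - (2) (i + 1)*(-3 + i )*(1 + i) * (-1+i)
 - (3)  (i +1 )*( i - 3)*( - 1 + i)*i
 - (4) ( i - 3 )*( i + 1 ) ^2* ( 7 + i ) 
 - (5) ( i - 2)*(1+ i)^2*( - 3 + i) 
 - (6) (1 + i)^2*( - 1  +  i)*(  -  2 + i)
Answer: 2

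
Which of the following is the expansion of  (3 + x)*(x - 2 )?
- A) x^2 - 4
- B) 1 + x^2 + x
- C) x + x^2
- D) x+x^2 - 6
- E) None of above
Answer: D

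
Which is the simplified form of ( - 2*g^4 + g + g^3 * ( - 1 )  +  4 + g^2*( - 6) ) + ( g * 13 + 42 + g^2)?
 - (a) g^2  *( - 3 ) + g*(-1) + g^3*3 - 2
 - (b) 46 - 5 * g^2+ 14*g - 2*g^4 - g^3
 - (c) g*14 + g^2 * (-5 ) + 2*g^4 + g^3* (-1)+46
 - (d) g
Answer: b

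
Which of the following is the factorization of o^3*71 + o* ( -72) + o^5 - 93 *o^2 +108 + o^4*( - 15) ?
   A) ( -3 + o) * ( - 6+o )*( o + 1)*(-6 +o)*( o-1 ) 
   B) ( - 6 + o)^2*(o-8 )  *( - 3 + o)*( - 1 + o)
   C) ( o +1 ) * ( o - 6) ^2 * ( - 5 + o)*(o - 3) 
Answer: A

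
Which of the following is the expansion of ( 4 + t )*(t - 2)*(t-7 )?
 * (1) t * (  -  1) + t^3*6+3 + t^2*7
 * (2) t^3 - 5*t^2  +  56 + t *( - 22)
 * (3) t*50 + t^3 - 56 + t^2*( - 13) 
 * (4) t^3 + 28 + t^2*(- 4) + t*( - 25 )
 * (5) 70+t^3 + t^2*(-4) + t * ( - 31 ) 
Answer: 2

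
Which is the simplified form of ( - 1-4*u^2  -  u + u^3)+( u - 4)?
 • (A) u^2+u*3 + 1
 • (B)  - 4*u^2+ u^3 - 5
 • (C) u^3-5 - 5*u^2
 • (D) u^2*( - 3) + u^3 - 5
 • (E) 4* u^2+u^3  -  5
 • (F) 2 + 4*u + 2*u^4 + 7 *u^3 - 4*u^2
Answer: B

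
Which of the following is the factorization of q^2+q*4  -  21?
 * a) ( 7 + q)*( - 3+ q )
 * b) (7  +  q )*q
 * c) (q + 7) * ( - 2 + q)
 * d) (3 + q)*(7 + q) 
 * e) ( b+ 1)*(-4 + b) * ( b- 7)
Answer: a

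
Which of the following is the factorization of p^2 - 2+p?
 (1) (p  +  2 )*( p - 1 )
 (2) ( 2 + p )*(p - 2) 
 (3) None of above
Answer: 1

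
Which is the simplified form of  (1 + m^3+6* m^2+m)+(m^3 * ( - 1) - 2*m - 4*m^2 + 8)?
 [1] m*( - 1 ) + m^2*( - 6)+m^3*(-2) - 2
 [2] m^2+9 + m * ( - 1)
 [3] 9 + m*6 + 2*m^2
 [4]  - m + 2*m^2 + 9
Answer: 4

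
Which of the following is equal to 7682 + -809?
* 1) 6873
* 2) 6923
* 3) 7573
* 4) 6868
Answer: 1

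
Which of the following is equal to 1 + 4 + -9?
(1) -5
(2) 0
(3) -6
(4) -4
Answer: 4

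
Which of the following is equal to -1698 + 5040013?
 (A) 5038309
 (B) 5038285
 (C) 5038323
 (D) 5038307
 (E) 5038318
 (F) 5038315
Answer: F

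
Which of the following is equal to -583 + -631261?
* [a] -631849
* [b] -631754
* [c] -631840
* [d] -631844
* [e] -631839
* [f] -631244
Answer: d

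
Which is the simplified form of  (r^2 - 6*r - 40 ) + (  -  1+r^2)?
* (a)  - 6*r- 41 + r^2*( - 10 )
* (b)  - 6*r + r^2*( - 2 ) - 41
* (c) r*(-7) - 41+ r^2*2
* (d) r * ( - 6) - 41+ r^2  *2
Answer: d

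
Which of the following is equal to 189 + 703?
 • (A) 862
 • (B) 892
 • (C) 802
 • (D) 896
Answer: B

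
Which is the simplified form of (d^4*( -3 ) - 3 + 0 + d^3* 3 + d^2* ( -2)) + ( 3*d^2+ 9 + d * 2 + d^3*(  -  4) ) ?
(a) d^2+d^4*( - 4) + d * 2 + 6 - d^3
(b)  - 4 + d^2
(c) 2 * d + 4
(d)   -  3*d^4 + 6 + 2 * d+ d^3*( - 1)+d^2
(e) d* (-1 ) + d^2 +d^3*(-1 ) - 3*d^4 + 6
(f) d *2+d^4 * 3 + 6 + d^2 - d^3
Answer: d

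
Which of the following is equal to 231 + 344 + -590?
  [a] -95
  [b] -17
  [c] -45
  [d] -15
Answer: d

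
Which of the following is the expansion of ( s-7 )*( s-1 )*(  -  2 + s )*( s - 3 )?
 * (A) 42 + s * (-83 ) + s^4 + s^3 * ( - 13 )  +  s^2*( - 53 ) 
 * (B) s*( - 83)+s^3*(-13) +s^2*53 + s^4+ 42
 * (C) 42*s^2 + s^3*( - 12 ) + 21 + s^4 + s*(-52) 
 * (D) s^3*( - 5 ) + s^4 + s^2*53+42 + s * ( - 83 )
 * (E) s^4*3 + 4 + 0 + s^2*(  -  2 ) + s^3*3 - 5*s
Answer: B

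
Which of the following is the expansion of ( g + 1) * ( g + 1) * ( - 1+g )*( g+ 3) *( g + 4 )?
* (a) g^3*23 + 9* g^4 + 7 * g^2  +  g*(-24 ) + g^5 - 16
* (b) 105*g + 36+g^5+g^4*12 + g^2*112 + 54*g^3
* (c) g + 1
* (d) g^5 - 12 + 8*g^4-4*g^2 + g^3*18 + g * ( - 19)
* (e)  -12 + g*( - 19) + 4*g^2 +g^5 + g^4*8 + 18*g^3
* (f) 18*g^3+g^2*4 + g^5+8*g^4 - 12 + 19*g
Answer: e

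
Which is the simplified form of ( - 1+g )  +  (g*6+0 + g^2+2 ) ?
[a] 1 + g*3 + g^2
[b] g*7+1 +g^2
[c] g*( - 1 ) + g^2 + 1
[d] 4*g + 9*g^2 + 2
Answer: b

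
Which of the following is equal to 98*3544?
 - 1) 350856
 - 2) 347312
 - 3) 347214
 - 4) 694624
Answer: 2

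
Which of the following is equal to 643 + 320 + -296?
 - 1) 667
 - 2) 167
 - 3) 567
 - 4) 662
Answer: 1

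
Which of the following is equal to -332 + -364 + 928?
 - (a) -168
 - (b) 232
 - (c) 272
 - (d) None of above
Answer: b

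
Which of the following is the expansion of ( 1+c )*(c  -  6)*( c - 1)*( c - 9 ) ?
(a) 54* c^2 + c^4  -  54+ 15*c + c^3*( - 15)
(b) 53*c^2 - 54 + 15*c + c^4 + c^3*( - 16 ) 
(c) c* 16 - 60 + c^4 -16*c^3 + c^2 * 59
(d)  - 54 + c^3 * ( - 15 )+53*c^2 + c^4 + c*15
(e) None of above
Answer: d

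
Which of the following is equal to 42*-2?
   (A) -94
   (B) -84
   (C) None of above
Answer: B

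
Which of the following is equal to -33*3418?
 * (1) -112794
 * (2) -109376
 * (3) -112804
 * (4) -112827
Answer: 1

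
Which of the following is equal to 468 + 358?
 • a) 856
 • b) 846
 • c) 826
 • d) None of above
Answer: c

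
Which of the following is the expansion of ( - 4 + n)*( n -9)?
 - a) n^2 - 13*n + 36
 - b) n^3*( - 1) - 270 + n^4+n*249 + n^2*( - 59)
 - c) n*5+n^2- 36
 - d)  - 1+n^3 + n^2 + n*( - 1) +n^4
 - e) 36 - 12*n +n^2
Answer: a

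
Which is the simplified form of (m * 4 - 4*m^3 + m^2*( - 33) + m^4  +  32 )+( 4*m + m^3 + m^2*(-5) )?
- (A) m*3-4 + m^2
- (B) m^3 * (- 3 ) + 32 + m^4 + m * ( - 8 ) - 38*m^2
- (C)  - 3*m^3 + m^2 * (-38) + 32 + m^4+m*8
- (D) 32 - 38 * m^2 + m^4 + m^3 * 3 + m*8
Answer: C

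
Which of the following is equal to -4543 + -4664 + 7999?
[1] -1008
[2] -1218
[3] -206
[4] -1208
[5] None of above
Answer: 4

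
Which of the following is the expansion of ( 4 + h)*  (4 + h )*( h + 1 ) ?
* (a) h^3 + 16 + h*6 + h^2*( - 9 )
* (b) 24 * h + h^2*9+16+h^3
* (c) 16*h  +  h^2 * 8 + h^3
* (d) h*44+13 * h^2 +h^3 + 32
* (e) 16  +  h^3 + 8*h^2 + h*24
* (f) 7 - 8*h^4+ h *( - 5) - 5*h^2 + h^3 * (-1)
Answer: b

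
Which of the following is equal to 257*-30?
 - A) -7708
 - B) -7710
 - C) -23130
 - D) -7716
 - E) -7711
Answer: B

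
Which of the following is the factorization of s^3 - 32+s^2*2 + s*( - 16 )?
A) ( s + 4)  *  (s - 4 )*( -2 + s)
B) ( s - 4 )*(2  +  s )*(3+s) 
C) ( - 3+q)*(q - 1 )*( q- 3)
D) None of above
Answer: D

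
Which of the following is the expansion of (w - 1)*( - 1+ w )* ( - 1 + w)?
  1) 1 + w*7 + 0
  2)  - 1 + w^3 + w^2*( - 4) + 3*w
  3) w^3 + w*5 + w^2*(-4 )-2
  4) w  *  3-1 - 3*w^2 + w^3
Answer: 4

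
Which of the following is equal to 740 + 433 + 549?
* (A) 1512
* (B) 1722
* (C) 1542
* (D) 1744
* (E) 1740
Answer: B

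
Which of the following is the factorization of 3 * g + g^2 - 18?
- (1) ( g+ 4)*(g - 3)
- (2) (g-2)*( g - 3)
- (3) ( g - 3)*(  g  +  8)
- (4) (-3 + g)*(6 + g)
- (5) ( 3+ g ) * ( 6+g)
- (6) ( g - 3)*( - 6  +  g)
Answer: 4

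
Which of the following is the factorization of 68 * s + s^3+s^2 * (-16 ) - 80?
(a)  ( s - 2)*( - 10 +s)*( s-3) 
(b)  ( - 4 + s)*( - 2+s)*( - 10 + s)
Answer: b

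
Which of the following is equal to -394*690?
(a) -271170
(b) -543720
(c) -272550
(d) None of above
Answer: d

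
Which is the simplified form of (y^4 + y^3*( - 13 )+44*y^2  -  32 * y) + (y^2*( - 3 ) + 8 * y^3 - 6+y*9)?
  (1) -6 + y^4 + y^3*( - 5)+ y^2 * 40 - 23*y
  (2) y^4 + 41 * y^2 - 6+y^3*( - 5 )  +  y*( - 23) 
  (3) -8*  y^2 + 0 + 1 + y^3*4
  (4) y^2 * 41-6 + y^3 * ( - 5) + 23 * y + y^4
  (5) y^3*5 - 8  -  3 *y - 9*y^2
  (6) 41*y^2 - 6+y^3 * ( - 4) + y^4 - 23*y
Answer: 2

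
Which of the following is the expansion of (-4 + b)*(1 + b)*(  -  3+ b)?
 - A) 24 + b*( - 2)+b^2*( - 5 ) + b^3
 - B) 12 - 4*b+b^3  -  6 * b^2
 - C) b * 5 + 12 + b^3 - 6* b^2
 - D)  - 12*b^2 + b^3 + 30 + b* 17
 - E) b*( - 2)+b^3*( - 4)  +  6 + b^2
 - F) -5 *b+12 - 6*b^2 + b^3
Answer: C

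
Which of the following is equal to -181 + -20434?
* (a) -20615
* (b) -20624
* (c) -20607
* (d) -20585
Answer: a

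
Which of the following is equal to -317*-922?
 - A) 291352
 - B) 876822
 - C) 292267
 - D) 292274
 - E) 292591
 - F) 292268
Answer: D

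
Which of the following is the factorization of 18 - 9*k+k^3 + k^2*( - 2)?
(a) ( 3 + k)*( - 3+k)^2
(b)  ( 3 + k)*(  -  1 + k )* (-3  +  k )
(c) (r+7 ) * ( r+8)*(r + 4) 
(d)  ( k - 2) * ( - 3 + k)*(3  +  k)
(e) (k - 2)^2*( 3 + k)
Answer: d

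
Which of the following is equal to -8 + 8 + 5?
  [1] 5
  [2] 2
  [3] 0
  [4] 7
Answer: 1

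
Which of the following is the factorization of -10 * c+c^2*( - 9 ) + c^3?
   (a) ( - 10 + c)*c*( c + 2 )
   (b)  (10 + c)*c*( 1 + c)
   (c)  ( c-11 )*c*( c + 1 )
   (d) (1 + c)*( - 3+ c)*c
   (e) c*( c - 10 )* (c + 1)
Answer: e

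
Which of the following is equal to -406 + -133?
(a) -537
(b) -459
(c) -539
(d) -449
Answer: c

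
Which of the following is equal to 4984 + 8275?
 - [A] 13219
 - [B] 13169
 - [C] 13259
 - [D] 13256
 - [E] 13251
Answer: C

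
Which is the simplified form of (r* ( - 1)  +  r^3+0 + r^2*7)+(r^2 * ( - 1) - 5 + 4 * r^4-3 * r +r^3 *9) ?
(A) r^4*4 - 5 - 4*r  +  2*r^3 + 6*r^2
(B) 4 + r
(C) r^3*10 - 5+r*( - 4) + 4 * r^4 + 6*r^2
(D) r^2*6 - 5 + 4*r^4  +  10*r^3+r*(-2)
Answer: C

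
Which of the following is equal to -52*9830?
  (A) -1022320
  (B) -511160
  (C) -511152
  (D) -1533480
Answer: B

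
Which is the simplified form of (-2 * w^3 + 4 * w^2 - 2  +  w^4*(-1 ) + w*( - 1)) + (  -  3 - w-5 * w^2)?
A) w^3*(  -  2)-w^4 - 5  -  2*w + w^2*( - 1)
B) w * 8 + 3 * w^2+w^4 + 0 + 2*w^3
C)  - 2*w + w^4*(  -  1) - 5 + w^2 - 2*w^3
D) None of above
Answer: A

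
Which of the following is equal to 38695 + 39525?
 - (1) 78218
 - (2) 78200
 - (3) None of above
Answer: 3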